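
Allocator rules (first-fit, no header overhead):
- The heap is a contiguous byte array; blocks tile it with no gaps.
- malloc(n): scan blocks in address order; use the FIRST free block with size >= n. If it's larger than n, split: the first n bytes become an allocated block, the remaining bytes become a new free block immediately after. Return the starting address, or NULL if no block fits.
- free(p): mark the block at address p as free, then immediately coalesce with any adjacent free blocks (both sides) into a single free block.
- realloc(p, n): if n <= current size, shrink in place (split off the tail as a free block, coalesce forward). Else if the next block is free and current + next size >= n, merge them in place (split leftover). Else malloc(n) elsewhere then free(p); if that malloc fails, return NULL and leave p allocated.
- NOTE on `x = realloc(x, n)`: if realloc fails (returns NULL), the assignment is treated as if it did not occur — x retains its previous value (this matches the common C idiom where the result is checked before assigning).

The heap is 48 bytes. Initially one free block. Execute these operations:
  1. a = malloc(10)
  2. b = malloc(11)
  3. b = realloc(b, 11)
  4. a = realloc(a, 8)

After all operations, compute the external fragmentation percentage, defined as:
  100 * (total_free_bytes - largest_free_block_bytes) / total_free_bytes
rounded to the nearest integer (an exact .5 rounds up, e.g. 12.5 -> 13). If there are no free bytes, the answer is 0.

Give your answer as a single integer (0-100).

Answer: 7

Derivation:
Op 1: a = malloc(10) -> a = 0; heap: [0-9 ALLOC][10-47 FREE]
Op 2: b = malloc(11) -> b = 10; heap: [0-9 ALLOC][10-20 ALLOC][21-47 FREE]
Op 3: b = realloc(b, 11) -> b = 10; heap: [0-9 ALLOC][10-20 ALLOC][21-47 FREE]
Op 4: a = realloc(a, 8) -> a = 0; heap: [0-7 ALLOC][8-9 FREE][10-20 ALLOC][21-47 FREE]
Free blocks: [2 27] total_free=29 largest=27 -> 100*(29-27)/29 = 200/29 ≈ 6.897 -> rounds to 7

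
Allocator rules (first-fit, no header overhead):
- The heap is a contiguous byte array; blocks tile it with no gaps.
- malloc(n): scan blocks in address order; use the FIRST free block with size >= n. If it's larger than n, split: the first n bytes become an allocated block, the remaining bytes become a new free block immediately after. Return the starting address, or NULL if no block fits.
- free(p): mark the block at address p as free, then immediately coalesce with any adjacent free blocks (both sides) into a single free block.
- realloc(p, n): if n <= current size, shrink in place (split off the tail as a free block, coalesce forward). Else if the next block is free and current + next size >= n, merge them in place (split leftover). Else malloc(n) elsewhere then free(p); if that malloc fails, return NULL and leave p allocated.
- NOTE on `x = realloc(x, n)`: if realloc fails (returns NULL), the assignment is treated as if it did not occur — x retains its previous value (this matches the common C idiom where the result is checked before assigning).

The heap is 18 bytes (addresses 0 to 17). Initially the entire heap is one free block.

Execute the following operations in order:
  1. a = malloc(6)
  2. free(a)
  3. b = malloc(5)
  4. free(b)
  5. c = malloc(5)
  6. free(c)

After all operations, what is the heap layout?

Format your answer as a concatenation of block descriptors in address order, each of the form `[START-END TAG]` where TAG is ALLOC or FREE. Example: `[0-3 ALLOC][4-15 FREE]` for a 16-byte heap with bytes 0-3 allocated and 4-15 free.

Op 1: a = malloc(6) -> a = 0; heap: [0-5 ALLOC][6-17 FREE]
Op 2: free(a) -> (freed a); heap: [0-17 FREE]
Op 3: b = malloc(5) -> b = 0; heap: [0-4 ALLOC][5-17 FREE]
Op 4: free(b) -> (freed b); heap: [0-17 FREE]
Op 5: c = malloc(5) -> c = 0; heap: [0-4 ALLOC][5-17 FREE]
Op 6: free(c) -> (freed c); heap: [0-17 FREE]

Answer: [0-17 FREE]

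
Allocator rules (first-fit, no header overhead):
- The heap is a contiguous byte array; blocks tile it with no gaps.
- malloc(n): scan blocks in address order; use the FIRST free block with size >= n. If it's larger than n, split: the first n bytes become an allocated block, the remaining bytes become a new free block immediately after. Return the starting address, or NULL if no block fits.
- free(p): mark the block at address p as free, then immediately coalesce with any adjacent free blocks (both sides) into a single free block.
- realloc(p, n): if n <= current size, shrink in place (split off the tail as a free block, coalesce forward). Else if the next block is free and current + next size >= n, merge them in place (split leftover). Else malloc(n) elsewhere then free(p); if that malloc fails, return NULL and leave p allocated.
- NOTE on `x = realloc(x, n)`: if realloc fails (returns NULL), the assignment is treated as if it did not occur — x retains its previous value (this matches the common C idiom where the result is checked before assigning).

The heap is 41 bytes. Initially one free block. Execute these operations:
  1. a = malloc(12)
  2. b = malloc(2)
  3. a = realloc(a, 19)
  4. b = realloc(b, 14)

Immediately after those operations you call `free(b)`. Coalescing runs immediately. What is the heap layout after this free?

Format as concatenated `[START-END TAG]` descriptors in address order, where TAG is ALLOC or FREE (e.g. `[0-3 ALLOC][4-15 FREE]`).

Op 1: a = malloc(12) -> a = 0; heap: [0-11 ALLOC][12-40 FREE]
Op 2: b = malloc(2) -> b = 12; heap: [0-11 ALLOC][12-13 ALLOC][14-40 FREE]
Op 3: a = realloc(a, 19) -> a = 14; heap: [0-11 FREE][12-13 ALLOC][14-32 ALLOC][33-40 FREE]
Op 4: b = realloc(b, 14) -> NULL (b unchanged); heap: [0-11 FREE][12-13 ALLOC][14-32 ALLOC][33-40 FREE]
free(b): b = 12 -> block [12-13 ALLOC]; mark free, coalesce with adjacent free neighbors -> [0-13 FREE][14-32 ALLOC][33-40 FREE]

Answer: [0-13 FREE][14-32 ALLOC][33-40 FREE]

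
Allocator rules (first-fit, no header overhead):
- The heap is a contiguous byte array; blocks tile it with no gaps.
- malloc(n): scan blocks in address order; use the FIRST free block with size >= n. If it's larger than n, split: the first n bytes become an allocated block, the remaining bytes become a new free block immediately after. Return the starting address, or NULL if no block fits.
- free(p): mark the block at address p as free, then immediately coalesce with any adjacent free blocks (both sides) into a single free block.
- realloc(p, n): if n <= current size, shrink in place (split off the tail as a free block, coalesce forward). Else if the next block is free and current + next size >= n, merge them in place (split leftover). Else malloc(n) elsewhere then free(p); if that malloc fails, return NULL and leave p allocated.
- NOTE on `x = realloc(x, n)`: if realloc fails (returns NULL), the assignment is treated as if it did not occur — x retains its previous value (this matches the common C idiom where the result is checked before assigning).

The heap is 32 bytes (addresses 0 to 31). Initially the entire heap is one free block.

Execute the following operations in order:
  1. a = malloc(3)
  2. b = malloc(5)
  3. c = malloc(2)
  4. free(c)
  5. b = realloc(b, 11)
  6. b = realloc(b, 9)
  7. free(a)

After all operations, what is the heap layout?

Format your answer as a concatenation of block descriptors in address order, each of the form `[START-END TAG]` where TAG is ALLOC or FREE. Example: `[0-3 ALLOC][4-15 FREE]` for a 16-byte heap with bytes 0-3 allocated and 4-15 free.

Answer: [0-2 FREE][3-11 ALLOC][12-31 FREE]

Derivation:
Op 1: a = malloc(3) -> a = 0; heap: [0-2 ALLOC][3-31 FREE]
Op 2: b = malloc(5) -> b = 3; heap: [0-2 ALLOC][3-7 ALLOC][8-31 FREE]
Op 3: c = malloc(2) -> c = 8; heap: [0-2 ALLOC][3-7 ALLOC][8-9 ALLOC][10-31 FREE]
Op 4: free(c) -> (freed c); heap: [0-2 ALLOC][3-7 ALLOC][8-31 FREE]
Op 5: b = realloc(b, 11) -> b = 3; heap: [0-2 ALLOC][3-13 ALLOC][14-31 FREE]
Op 6: b = realloc(b, 9) -> b = 3; heap: [0-2 ALLOC][3-11 ALLOC][12-31 FREE]
Op 7: free(a) -> (freed a); heap: [0-2 FREE][3-11 ALLOC][12-31 FREE]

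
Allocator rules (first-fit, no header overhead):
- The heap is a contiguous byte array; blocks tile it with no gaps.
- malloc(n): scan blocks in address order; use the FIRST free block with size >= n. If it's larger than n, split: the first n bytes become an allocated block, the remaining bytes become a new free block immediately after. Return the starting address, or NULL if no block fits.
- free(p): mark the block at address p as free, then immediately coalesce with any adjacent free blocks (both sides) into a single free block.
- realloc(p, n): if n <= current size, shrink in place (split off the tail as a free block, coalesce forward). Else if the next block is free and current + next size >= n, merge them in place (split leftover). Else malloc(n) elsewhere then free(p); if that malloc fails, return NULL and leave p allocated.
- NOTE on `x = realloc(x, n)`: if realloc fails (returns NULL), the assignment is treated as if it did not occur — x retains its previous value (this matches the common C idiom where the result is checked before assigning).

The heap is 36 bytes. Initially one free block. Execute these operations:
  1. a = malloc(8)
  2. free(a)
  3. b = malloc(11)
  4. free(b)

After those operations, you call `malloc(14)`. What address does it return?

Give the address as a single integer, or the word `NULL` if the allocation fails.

Op 1: a = malloc(8) -> a = 0; heap: [0-7 ALLOC][8-35 FREE]
Op 2: free(a) -> (freed a); heap: [0-35 FREE]
Op 3: b = malloc(11) -> b = 0; heap: [0-10 ALLOC][11-35 FREE]
Op 4: free(b) -> (freed b); heap: [0-35 FREE]
malloc(14): first-fit scan over [0-35 FREE] -> 0

Answer: 0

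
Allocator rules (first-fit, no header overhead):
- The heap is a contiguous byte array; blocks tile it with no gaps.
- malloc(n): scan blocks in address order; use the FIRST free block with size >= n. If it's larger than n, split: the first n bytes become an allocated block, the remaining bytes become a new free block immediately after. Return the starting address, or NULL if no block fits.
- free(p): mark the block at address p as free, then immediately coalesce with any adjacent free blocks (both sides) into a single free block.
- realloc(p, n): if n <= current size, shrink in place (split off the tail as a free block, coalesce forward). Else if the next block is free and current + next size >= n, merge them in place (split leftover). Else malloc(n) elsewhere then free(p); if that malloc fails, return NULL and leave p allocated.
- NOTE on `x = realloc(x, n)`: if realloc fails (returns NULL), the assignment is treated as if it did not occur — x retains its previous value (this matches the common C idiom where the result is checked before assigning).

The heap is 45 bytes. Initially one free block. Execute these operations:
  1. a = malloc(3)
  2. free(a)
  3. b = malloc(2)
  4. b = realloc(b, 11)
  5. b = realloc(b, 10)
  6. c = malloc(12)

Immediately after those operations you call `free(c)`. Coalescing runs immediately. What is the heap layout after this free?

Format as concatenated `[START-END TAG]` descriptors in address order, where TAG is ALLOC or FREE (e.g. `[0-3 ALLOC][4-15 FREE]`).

Answer: [0-9 ALLOC][10-44 FREE]

Derivation:
Op 1: a = malloc(3) -> a = 0; heap: [0-2 ALLOC][3-44 FREE]
Op 2: free(a) -> (freed a); heap: [0-44 FREE]
Op 3: b = malloc(2) -> b = 0; heap: [0-1 ALLOC][2-44 FREE]
Op 4: b = realloc(b, 11) -> b = 0; heap: [0-10 ALLOC][11-44 FREE]
Op 5: b = realloc(b, 10) -> b = 0; heap: [0-9 ALLOC][10-44 FREE]
Op 6: c = malloc(12) -> c = 10; heap: [0-9 ALLOC][10-21 ALLOC][22-44 FREE]
free(c): c = 10 -> block [10-21 ALLOC]; mark free, coalesce with adjacent free neighbors -> [0-9 ALLOC][10-44 FREE]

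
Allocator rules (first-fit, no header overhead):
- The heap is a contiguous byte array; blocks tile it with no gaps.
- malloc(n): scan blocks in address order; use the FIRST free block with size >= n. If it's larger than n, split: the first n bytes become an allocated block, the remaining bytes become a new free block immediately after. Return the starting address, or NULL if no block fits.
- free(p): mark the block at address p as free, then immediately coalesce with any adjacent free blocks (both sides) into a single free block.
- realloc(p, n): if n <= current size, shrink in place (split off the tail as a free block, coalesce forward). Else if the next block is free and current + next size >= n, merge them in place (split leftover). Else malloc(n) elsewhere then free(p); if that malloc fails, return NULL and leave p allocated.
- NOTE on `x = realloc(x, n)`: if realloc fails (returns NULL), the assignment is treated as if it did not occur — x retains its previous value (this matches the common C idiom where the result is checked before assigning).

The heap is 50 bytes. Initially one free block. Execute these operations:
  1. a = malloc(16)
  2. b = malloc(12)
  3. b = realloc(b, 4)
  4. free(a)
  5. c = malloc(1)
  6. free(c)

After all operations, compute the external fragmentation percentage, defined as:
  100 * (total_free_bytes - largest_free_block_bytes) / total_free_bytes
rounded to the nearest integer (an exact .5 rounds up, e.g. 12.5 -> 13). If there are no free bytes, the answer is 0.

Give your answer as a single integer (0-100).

Op 1: a = malloc(16) -> a = 0; heap: [0-15 ALLOC][16-49 FREE]
Op 2: b = malloc(12) -> b = 16; heap: [0-15 ALLOC][16-27 ALLOC][28-49 FREE]
Op 3: b = realloc(b, 4) -> b = 16; heap: [0-15 ALLOC][16-19 ALLOC][20-49 FREE]
Op 4: free(a) -> (freed a); heap: [0-15 FREE][16-19 ALLOC][20-49 FREE]
Op 5: c = malloc(1) -> c = 0; heap: [0-0 ALLOC][1-15 FREE][16-19 ALLOC][20-49 FREE]
Op 6: free(c) -> (freed c); heap: [0-15 FREE][16-19 ALLOC][20-49 FREE]
Free blocks: [16 30] total_free=46 largest=30 -> 100*(46-30)/46 = 1600/46 ≈ 34.783 -> rounds to 35

Answer: 35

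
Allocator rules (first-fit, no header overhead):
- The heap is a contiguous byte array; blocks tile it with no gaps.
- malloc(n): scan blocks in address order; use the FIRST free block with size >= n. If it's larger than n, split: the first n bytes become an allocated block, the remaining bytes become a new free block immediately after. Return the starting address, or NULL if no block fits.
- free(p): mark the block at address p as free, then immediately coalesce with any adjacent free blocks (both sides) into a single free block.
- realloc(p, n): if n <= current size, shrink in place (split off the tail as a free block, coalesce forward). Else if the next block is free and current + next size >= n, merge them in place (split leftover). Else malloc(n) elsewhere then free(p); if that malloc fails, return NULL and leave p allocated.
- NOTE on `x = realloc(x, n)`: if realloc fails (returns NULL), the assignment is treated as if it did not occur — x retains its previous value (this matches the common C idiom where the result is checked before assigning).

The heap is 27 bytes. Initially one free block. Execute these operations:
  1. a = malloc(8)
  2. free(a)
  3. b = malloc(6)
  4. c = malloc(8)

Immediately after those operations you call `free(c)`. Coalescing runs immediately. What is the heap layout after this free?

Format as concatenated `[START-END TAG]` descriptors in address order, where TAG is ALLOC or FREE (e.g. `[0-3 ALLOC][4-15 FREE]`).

Answer: [0-5 ALLOC][6-26 FREE]

Derivation:
Op 1: a = malloc(8) -> a = 0; heap: [0-7 ALLOC][8-26 FREE]
Op 2: free(a) -> (freed a); heap: [0-26 FREE]
Op 3: b = malloc(6) -> b = 0; heap: [0-5 ALLOC][6-26 FREE]
Op 4: c = malloc(8) -> c = 6; heap: [0-5 ALLOC][6-13 ALLOC][14-26 FREE]
free(c): c = 6 -> block [6-13 ALLOC]; mark free, coalesce with adjacent free neighbors -> [0-5 ALLOC][6-26 FREE]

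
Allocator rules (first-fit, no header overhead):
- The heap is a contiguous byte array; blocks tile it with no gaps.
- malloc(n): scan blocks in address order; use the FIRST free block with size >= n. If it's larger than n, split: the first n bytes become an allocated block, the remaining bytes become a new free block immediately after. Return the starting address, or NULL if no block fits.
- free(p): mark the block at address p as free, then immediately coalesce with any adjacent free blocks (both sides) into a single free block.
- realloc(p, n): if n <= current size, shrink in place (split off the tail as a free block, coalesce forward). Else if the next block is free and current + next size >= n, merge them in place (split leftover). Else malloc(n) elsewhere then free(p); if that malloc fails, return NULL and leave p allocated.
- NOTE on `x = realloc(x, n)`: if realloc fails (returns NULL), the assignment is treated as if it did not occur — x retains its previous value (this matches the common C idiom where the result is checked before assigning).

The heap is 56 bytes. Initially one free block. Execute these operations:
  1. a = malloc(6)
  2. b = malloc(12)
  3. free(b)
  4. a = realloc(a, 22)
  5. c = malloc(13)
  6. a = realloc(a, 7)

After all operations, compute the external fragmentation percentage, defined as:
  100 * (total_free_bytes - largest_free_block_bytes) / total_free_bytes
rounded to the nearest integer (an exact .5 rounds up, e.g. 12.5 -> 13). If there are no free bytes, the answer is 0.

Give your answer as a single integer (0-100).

Answer: 42

Derivation:
Op 1: a = malloc(6) -> a = 0; heap: [0-5 ALLOC][6-55 FREE]
Op 2: b = malloc(12) -> b = 6; heap: [0-5 ALLOC][6-17 ALLOC][18-55 FREE]
Op 3: free(b) -> (freed b); heap: [0-5 ALLOC][6-55 FREE]
Op 4: a = realloc(a, 22) -> a = 0; heap: [0-21 ALLOC][22-55 FREE]
Op 5: c = malloc(13) -> c = 22; heap: [0-21 ALLOC][22-34 ALLOC][35-55 FREE]
Op 6: a = realloc(a, 7) -> a = 0; heap: [0-6 ALLOC][7-21 FREE][22-34 ALLOC][35-55 FREE]
Free blocks: [15 21] total_free=36 largest=21 -> 100*(36-21)/36 = 1500/36 ≈ 41.667 -> rounds to 42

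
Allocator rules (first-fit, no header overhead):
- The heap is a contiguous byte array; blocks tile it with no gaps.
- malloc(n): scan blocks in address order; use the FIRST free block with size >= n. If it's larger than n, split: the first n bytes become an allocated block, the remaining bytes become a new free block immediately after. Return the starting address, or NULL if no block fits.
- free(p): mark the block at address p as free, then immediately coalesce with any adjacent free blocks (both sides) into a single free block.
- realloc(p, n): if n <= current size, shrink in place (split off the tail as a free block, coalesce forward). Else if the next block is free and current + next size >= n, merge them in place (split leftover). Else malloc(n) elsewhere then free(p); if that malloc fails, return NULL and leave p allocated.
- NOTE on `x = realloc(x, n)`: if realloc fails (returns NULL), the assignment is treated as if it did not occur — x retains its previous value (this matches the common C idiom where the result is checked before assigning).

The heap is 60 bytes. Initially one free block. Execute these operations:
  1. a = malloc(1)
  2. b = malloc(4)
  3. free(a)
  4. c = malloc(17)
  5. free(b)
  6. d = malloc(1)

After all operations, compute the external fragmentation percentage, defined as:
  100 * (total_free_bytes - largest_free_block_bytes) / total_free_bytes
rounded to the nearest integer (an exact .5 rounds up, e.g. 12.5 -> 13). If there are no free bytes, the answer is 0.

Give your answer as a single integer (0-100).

Answer: 10

Derivation:
Op 1: a = malloc(1) -> a = 0; heap: [0-0 ALLOC][1-59 FREE]
Op 2: b = malloc(4) -> b = 1; heap: [0-0 ALLOC][1-4 ALLOC][5-59 FREE]
Op 3: free(a) -> (freed a); heap: [0-0 FREE][1-4 ALLOC][5-59 FREE]
Op 4: c = malloc(17) -> c = 5; heap: [0-0 FREE][1-4 ALLOC][5-21 ALLOC][22-59 FREE]
Op 5: free(b) -> (freed b); heap: [0-4 FREE][5-21 ALLOC][22-59 FREE]
Op 6: d = malloc(1) -> d = 0; heap: [0-0 ALLOC][1-4 FREE][5-21 ALLOC][22-59 FREE]
Free blocks: [4 38] total_free=42 largest=38 -> 100*(42-38)/42 = 400/42 ≈ 9.524 -> rounds to 10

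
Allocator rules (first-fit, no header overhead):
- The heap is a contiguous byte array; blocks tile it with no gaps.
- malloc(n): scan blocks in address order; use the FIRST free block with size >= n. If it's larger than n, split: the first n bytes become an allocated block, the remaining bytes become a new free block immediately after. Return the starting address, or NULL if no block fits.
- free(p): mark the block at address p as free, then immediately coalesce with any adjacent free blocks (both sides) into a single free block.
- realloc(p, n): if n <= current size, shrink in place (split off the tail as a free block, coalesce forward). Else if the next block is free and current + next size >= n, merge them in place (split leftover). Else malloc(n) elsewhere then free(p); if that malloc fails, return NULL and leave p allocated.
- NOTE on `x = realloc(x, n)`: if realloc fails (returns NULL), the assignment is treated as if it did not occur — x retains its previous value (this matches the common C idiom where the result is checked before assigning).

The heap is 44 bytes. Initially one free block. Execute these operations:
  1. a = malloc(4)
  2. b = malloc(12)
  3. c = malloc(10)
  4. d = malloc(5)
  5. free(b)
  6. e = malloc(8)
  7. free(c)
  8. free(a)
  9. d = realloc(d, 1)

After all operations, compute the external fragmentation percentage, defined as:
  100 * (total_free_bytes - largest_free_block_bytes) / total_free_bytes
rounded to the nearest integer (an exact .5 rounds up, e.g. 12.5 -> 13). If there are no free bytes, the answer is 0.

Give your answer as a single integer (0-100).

Op 1: a = malloc(4) -> a = 0; heap: [0-3 ALLOC][4-43 FREE]
Op 2: b = malloc(12) -> b = 4; heap: [0-3 ALLOC][4-15 ALLOC][16-43 FREE]
Op 3: c = malloc(10) -> c = 16; heap: [0-3 ALLOC][4-15 ALLOC][16-25 ALLOC][26-43 FREE]
Op 4: d = malloc(5) -> d = 26; heap: [0-3 ALLOC][4-15 ALLOC][16-25 ALLOC][26-30 ALLOC][31-43 FREE]
Op 5: free(b) -> (freed b); heap: [0-3 ALLOC][4-15 FREE][16-25 ALLOC][26-30 ALLOC][31-43 FREE]
Op 6: e = malloc(8) -> e = 4; heap: [0-3 ALLOC][4-11 ALLOC][12-15 FREE][16-25 ALLOC][26-30 ALLOC][31-43 FREE]
Op 7: free(c) -> (freed c); heap: [0-3 ALLOC][4-11 ALLOC][12-25 FREE][26-30 ALLOC][31-43 FREE]
Op 8: free(a) -> (freed a); heap: [0-3 FREE][4-11 ALLOC][12-25 FREE][26-30 ALLOC][31-43 FREE]
Op 9: d = realloc(d, 1) -> d = 26; heap: [0-3 FREE][4-11 ALLOC][12-25 FREE][26-26 ALLOC][27-43 FREE]
Free blocks: [4 14 17] total_free=35 largest=17 -> 100*(35-17)/35 = 1800/35 ≈ 51.429 -> rounds to 51

Answer: 51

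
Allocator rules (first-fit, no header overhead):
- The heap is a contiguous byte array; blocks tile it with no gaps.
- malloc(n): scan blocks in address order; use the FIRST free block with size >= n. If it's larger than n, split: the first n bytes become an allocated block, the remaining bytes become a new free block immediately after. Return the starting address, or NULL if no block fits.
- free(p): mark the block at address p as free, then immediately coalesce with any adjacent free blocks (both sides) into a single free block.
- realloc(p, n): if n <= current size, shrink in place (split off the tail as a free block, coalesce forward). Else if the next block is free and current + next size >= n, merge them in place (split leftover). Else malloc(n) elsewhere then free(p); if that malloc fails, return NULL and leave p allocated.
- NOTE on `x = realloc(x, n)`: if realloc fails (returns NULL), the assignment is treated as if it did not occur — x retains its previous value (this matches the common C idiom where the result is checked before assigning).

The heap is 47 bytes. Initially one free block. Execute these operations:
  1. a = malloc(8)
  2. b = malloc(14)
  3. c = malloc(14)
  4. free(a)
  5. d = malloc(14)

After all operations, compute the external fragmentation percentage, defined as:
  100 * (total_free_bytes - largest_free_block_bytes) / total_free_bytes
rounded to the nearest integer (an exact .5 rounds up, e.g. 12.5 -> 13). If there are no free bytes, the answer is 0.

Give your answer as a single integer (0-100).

Answer: 42

Derivation:
Op 1: a = malloc(8) -> a = 0; heap: [0-7 ALLOC][8-46 FREE]
Op 2: b = malloc(14) -> b = 8; heap: [0-7 ALLOC][8-21 ALLOC][22-46 FREE]
Op 3: c = malloc(14) -> c = 22; heap: [0-7 ALLOC][8-21 ALLOC][22-35 ALLOC][36-46 FREE]
Op 4: free(a) -> (freed a); heap: [0-7 FREE][8-21 ALLOC][22-35 ALLOC][36-46 FREE]
Op 5: d = malloc(14) -> d = NULL; heap: [0-7 FREE][8-21 ALLOC][22-35 ALLOC][36-46 FREE]
Free blocks: [8 11] total_free=19 largest=11 -> 100*(19-11)/19 = 800/19 ≈ 42.105 -> rounds to 42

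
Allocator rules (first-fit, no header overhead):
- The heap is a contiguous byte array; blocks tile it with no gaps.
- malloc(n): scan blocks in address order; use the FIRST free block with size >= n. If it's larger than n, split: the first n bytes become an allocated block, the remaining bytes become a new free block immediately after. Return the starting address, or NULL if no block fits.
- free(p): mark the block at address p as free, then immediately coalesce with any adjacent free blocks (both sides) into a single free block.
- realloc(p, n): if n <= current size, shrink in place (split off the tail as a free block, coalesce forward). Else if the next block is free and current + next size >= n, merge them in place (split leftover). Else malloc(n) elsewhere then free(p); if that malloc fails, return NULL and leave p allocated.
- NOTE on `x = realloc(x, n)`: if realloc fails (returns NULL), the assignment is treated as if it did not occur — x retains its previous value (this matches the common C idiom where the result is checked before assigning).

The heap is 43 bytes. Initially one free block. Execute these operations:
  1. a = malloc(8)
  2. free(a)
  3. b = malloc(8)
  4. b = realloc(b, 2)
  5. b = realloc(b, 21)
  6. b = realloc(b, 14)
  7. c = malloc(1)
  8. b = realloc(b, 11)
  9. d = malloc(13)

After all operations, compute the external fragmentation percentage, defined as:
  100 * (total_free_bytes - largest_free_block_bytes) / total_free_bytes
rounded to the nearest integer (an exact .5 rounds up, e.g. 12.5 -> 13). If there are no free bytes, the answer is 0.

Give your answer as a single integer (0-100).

Op 1: a = malloc(8) -> a = 0; heap: [0-7 ALLOC][8-42 FREE]
Op 2: free(a) -> (freed a); heap: [0-42 FREE]
Op 3: b = malloc(8) -> b = 0; heap: [0-7 ALLOC][8-42 FREE]
Op 4: b = realloc(b, 2) -> b = 0; heap: [0-1 ALLOC][2-42 FREE]
Op 5: b = realloc(b, 21) -> b = 0; heap: [0-20 ALLOC][21-42 FREE]
Op 6: b = realloc(b, 14) -> b = 0; heap: [0-13 ALLOC][14-42 FREE]
Op 7: c = malloc(1) -> c = 14; heap: [0-13 ALLOC][14-14 ALLOC][15-42 FREE]
Op 8: b = realloc(b, 11) -> b = 0; heap: [0-10 ALLOC][11-13 FREE][14-14 ALLOC][15-42 FREE]
Op 9: d = malloc(13) -> d = 15; heap: [0-10 ALLOC][11-13 FREE][14-14 ALLOC][15-27 ALLOC][28-42 FREE]
Free blocks: [3 15] total_free=18 largest=15 -> 100*(18-15)/18 = 300/18 ≈ 16.667 -> rounds to 17

Answer: 17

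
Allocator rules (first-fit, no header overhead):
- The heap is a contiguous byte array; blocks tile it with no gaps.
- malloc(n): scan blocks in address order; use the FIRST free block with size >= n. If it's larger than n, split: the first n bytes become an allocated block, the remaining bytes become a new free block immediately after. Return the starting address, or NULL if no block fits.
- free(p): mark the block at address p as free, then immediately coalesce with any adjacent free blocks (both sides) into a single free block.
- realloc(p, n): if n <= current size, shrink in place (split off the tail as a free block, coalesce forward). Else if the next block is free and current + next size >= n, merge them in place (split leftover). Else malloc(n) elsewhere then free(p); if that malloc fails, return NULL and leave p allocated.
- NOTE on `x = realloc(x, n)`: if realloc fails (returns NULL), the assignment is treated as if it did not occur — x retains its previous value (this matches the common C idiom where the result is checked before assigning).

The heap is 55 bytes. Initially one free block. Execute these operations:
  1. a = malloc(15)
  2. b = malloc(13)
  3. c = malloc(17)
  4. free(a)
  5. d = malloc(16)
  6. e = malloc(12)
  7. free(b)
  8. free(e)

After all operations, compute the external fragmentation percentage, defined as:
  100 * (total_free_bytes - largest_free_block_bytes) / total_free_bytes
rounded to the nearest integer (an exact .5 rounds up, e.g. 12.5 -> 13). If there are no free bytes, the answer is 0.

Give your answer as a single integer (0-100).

Op 1: a = malloc(15) -> a = 0; heap: [0-14 ALLOC][15-54 FREE]
Op 2: b = malloc(13) -> b = 15; heap: [0-14 ALLOC][15-27 ALLOC][28-54 FREE]
Op 3: c = malloc(17) -> c = 28; heap: [0-14 ALLOC][15-27 ALLOC][28-44 ALLOC][45-54 FREE]
Op 4: free(a) -> (freed a); heap: [0-14 FREE][15-27 ALLOC][28-44 ALLOC][45-54 FREE]
Op 5: d = malloc(16) -> d = NULL; heap: [0-14 FREE][15-27 ALLOC][28-44 ALLOC][45-54 FREE]
Op 6: e = malloc(12) -> e = 0; heap: [0-11 ALLOC][12-14 FREE][15-27 ALLOC][28-44 ALLOC][45-54 FREE]
Op 7: free(b) -> (freed b); heap: [0-11 ALLOC][12-27 FREE][28-44 ALLOC][45-54 FREE]
Op 8: free(e) -> (freed e); heap: [0-27 FREE][28-44 ALLOC][45-54 FREE]
Free blocks: [28 10] total_free=38 largest=28 -> 100*(38-28)/38 = 1000/38 ≈ 26.316 -> rounds to 26

Answer: 26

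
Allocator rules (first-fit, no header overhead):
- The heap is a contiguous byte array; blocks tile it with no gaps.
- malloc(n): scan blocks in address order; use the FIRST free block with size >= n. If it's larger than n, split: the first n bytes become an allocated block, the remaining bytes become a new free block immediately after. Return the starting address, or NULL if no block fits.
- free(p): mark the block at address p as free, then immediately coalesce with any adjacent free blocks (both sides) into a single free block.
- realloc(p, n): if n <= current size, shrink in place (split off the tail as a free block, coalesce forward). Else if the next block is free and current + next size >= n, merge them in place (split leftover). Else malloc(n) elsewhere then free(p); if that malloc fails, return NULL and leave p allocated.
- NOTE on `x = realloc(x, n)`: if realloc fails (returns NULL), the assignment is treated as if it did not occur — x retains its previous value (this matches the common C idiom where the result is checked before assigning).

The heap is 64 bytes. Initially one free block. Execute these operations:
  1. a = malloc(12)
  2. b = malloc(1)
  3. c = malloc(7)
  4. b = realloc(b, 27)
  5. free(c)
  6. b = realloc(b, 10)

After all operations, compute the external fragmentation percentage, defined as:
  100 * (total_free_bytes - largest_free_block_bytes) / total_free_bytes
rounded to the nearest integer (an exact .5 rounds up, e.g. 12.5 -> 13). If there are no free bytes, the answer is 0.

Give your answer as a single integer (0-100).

Answer: 19

Derivation:
Op 1: a = malloc(12) -> a = 0; heap: [0-11 ALLOC][12-63 FREE]
Op 2: b = malloc(1) -> b = 12; heap: [0-11 ALLOC][12-12 ALLOC][13-63 FREE]
Op 3: c = malloc(7) -> c = 13; heap: [0-11 ALLOC][12-12 ALLOC][13-19 ALLOC][20-63 FREE]
Op 4: b = realloc(b, 27) -> b = 20; heap: [0-11 ALLOC][12-12 FREE][13-19 ALLOC][20-46 ALLOC][47-63 FREE]
Op 5: free(c) -> (freed c); heap: [0-11 ALLOC][12-19 FREE][20-46 ALLOC][47-63 FREE]
Op 6: b = realloc(b, 10) -> b = 20; heap: [0-11 ALLOC][12-19 FREE][20-29 ALLOC][30-63 FREE]
Free blocks: [8 34] total_free=42 largest=34 -> 100*(42-34)/42 = 800/42 ≈ 19.048 -> rounds to 19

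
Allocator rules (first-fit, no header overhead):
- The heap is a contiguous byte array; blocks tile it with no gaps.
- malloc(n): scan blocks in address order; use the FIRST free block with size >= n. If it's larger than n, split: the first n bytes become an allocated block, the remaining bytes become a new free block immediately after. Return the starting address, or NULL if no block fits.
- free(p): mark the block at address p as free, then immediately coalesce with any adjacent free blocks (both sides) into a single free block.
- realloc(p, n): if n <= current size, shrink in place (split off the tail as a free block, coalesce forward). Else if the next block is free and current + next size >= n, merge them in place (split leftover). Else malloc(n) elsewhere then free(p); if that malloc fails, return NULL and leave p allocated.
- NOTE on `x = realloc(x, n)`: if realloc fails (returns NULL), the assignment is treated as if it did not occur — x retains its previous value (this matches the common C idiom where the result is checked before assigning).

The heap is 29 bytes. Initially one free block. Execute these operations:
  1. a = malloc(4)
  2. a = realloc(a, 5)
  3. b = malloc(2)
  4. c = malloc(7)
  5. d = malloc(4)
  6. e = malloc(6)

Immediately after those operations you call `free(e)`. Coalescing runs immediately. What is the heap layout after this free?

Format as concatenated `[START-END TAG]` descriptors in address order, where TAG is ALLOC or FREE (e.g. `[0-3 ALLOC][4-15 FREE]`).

Answer: [0-4 ALLOC][5-6 ALLOC][7-13 ALLOC][14-17 ALLOC][18-28 FREE]

Derivation:
Op 1: a = malloc(4) -> a = 0; heap: [0-3 ALLOC][4-28 FREE]
Op 2: a = realloc(a, 5) -> a = 0; heap: [0-4 ALLOC][5-28 FREE]
Op 3: b = malloc(2) -> b = 5; heap: [0-4 ALLOC][5-6 ALLOC][7-28 FREE]
Op 4: c = malloc(7) -> c = 7; heap: [0-4 ALLOC][5-6 ALLOC][7-13 ALLOC][14-28 FREE]
Op 5: d = malloc(4) -> d = 14; heap: [0-4 ALLOC][5-6 ALLOC][7-13 ALLOC][14-17 ALLOC][18-28 FREE]
Op 6: e = malloc(6) -> e = 18; heap: [0-4 ALLOC][5-6 ALLOC][7-13 ALLOC][14-17 ALLOC][18-23 ALLOC][24-28 FREE]
free(e): e = 18 -> block [18-23 ALLOC]; mark free, coalesce with adjacent free neighbors -> [0-4 ALLOC][5-6 ALLOC][7-13 ALLOC][14-17 ALLOC][18-28 FREE]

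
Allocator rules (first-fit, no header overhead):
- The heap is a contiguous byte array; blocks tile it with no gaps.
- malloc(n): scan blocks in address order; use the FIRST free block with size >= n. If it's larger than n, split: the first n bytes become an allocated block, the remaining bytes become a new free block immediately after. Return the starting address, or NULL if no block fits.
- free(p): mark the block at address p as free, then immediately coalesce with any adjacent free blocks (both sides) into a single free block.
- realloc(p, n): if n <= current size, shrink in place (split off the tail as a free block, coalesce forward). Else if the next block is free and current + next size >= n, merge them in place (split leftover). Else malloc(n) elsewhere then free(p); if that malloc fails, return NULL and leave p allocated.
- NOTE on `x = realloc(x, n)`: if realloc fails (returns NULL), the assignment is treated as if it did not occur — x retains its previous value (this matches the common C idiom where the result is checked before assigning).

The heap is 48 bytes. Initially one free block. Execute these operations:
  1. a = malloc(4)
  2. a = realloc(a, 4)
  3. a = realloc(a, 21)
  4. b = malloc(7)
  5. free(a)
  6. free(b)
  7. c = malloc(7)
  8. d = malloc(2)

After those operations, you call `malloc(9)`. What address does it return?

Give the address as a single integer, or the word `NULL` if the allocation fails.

Answer: 9

Derivation:
Op 1: a = malloc(4) -> a = 0; heap: [0-3 ALLOC][4-47 FREE]
Op 2: a = realloc(a, 4) -> a = 0; heap: [0-3 ALLOC][4-47 FREE]
Op 3: a = realloc(a, 21) -> a = 0; heap: [0-20 ALLOC][21-47 FREE]
Op 4: b = malloc(7) -> b = 21; heap: [0-20 ALLOC][21-27 ALLOC][28-47 FREE]
Op 5: free(a) -> (freed a); heap: [0-20 FREE][21-27 ALLOC][28-47 FREE]
Op 6: free(b) -> (freed b); heap: [0-47 FREE]
Op 7: c = malloc(7) -> c = 0; heap: [0-6 ALLOC][7-47 FREE]
Op 8: d = malloc(2) -> d = 7; heap: [0-6 ALLOC][7-8 ALLOC][9-47 FREE]
malloc(9): first-fit scan over [0-6 ALLOC][7-8 ALLOC][9-47 FREE] -> 9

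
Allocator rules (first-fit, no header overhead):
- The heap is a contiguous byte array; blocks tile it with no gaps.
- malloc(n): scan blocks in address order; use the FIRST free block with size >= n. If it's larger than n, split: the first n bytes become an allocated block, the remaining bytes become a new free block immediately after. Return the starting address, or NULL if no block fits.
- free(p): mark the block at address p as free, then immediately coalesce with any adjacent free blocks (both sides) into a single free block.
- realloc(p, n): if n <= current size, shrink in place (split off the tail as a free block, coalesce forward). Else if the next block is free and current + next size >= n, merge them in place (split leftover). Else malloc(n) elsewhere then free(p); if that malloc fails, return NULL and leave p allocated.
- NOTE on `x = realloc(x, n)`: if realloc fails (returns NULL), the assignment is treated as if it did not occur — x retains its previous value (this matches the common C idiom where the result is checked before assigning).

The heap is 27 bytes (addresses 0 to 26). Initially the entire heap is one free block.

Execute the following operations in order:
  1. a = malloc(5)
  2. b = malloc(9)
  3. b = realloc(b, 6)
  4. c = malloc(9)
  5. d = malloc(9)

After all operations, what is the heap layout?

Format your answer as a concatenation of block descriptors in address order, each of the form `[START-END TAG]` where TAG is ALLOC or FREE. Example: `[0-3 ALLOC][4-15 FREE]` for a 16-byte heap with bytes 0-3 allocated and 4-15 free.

Answer: [0-4 ALLOC][5-10 ALLOC][11-19 ALLOC][20-26 FREE]

Derivation:
Op 1: a = malloc(5) -> a = 0; heap: [0-4 ALLOC][5-26 FREE]
Op 2: b = malloc(9) -> b = 5; heap: [0-4 ALLOC][5-13 ALLOC][14-26 FREE]
Op 3: b = realloc(b, 6) -> b = 5; heap: [0-4 ALLOC][5-10 ALLOC][11-26 FREE]
Op 4: c = malloc(9) -> c = 11; heap: [0-4 ALLOC][5-10 ALLOC][11-19 ALLOC][20-26 FREE]
Op 5: d = malloc(9) -> d = NULL; heap: [0-4 ALLOC][5-10 ALLOC][11-19 ALLOC][20-26 FREE]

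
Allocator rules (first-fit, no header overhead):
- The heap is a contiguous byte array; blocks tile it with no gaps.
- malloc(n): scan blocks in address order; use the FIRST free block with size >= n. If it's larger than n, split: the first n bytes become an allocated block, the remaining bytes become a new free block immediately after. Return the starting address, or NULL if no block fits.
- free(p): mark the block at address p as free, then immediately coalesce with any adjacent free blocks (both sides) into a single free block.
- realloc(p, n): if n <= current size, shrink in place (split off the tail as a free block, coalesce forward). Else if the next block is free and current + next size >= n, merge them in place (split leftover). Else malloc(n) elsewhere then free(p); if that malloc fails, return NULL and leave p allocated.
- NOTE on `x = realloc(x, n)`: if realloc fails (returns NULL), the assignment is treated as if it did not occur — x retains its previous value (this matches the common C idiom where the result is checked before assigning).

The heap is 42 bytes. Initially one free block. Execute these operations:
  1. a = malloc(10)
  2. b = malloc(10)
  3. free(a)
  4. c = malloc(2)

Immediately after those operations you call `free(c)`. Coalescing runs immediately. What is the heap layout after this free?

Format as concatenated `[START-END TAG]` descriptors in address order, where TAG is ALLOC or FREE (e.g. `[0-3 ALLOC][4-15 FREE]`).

Op 1: a = malloc(10) -> a = 0; heap: [0-9 ALLOC][10-41 FREE]
Op 2: b = malloc(10) -> b = 10; heap: [0-9 ALLOC][10-19 ALLOC][20-41 FREE]
Op 3: free(a) -> (freed a); heap: [0-9 FREE][10-19 ALLOC][20-41 FREE]
Op 4: c = malloc(2) -> c = 0; heap: [0-1 ALLOC][2-9 FREE][10-19 ALLOC][20-41 FREE]
free(c): c = 0 -> block [0-1 ALLOC]; mark free, coalesce with adjacent free neighbors -> [0-9 FREE][10-19 ALLOC][20-41 FREE]

Answer: [0-9 FREE][10-19 ALLOC][20-41 FREE]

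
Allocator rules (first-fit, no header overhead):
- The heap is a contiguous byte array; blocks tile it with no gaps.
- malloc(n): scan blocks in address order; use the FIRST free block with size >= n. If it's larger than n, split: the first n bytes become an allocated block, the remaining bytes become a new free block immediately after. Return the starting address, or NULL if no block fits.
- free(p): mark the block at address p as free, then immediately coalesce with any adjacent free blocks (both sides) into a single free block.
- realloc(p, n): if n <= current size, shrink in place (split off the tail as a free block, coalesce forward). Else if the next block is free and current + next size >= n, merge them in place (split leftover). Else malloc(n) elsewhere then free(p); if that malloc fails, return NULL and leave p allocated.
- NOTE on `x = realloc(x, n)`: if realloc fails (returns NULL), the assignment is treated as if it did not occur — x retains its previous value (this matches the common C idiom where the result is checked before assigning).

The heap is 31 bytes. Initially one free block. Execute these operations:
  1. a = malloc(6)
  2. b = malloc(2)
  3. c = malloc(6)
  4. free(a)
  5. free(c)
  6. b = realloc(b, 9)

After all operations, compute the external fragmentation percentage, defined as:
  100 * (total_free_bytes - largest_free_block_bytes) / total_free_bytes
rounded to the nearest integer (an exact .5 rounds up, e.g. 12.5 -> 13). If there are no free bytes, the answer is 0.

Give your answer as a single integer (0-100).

Op 1: a = malloc(6) -> a = 0; heap: [0-5 ALLOC][6-30 FREE]
Op 2: b = malloc(2) -> b = 6; heap: [0-5 ALLOC][6-7 ALLOC][8-30 FREE]
Op 3: c = malloc(6) -> c = 8; heap: [0-5 ALLOC][6-7 ALLOC][8-13 ALLOC][14-30 FREE]
Op 4: free(a) -> (freed a); heap: [0-5 FREE][6-7 ALLOC][8-13 ALLOC][14-30 FREE]
Op 5: free(c) -> (freed c); heap: [0-5 FREE][6-7 ALLOC][8-30 FREE]
Op 6: b = realloc(b, 9) -> b = 6; heap: [0-5 FREE][6-14 ALLOC][15-30 FREE]
Free blocks: [6 16] total_free=22 largest=16 -> 100*(22-16)/22 = 600/22 ≈ 27.273 -> rounds to 27

Answer: 27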